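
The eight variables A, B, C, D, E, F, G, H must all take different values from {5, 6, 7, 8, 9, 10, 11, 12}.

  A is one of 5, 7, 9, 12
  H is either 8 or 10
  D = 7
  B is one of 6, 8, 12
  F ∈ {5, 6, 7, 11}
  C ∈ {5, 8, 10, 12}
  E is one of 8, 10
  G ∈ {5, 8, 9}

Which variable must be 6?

B

D's domain is down to {7}, so D = 7. Eliminate 7 elsewhere: A, F.
The 7 still-open variables together cover exactly {5, 6, 8, 9, 10, 11, 12} — 7 values for 7 variables — and 11 appears only in F's list, so F = 11.
Among the 6 still-open variables, 6 fits only B (and all 6 values in {5, 6, 8, 9, 10, 12} must be used), so B = 6.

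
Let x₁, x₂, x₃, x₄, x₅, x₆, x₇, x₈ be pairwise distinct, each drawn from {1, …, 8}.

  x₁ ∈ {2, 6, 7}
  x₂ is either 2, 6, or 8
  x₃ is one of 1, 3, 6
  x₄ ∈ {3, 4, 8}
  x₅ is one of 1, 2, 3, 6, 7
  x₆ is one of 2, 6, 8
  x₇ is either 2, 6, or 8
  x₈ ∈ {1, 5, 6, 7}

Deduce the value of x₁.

7

Among the 8 variables, 4 fits only x₄ (and all 8 values in {1, 2, 3, 4, 5, 6, 7, 8} must be used), so x₄ = 4.
The 7 still-open variables together cover exactly {1, 2, 3, 5, 6, 7, 8} — 7 values for 7 variables — and 5 appears only in x₈'s list, so x₈ = 5.
The 3 variables x₂, x₆, x₇ are confined to {2, 6, 8}, which locks those values in; drop them from x₁, x₃, x₅.
So x₁ = 7.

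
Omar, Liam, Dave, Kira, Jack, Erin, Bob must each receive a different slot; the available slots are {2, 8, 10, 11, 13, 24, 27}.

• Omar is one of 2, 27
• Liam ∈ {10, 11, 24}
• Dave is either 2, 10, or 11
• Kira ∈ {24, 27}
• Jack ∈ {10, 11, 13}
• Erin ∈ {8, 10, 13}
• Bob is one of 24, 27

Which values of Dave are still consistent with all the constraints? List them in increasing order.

Among the 7 variables, 8 fits only Erin (and all 7 values in {2, 8, 10, 11, 13, 24, 27} must be used), so Erin = 8.
The 6 still-open variables together cover exactly {2, 10, 11, 13, 24, 27} — 6 values for 6 variables — and 13 appears only in Jack's list, so Jack = 13.
The 2 variables Kira and Bob are confined to {24, 27}, which locks those values in; drop them from Omar, Liam.
Omar's domain is down to {2}, so Omar = 2. Strike 2 from Dave.
No further eliminations apply; Dave can still be any of 10, 11.

10, 11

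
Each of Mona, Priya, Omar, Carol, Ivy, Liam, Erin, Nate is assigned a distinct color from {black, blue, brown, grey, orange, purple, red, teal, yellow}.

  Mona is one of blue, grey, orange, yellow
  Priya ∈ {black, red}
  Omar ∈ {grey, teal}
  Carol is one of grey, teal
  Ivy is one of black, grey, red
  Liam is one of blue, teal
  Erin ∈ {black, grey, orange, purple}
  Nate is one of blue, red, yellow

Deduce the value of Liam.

Among the 8 variables, purple fits only Erin (and all 8 values in {black, blue, grey, orange, purple, red, teal, yellow} must be used), so Erin = purple.
Among the 7 still-open variables, orange fits only Mona (and all 7 values in {black, blue, grey, orange, red, teal, yellow} must be used), so Mona = orange.
Among the 6 still-open variables, yellow fits only Nate (and all 6 values in {black, blue, grey, red, teal, yellow} must be used), so Nate = yellow.
Among the 5 still-open variables, blue fits only Liam (and all 5 values in {black, blue, grey, red, teal} must be used), so Liam = blue.

blue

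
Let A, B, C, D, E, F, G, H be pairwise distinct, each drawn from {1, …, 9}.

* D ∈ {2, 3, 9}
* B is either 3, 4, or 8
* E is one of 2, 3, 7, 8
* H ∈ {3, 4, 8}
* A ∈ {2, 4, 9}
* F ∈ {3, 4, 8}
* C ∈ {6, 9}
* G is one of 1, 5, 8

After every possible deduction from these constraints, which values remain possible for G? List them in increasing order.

The 3 variables B, F, H are confined to {3, 4, 8}, which locks those values in; drop them from A, D, E, G.
A and D between them cover only {2, 9} — a naked pair. Remove those values from C, E.
C's domain is down to {6}, so C = 6.
E must be 7 (only option left).
No further eliminations apply; G can still be any of 1, 5.

1, 5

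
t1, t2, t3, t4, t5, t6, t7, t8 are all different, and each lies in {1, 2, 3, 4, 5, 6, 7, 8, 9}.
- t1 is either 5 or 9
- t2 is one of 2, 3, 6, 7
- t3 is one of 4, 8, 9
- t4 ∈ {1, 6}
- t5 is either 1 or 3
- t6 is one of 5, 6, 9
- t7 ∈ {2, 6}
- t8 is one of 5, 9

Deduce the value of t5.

The 2 variables t1 and t8 are confined to {5, 9}, which locks those values in; drop them from t3, t6.
t6 must be 6 (only option left). Remove 6 from t2, t4, t7.
t7 must be 2 (only option left). Eliminate 2 elsewhere: t2.
That leaves t4 = 1. Eliminate 1 elsewhere: t5.
So t5 = 3.

3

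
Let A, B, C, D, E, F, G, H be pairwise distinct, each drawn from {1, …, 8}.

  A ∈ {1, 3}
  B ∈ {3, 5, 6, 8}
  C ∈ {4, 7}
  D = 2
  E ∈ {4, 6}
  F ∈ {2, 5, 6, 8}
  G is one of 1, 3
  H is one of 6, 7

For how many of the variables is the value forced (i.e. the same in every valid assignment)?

D's domain is down to {2}, so D = 2. Eliminate 2 elsewhere: F.
A and G share exactly the 2 values {1, 3}; by pigeonhole those values go to them, so strike 1, 3 from B.
C, E, H between them cover only {4, 6, 7} — a naked triple. Remove those values from B, F.
Determined: D=2. The other variables each still have more than one consistent value. That makes 1.

1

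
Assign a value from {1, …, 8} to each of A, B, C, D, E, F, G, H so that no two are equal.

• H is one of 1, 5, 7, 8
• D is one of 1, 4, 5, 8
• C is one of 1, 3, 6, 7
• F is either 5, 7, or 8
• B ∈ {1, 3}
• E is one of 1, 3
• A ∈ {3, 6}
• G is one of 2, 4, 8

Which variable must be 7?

C

The 8 variables together cover exactly {1, 2, 3, 4, 5, 6, 7, 8} — 8 values for 8 variables — and 2 appears only in G's list, so G = 2.
The 7 still-open variables draw from only 7 values {1, 3, 4, 5, 6, 7, 8}, so each is used; only D can be 4, hence D = 4.
B and E between them cover only {1, 3} — a naked pair. Remove those values from A, C, H.
A must be 6 (only option left). So C can't be 6.
So 7 goes to C.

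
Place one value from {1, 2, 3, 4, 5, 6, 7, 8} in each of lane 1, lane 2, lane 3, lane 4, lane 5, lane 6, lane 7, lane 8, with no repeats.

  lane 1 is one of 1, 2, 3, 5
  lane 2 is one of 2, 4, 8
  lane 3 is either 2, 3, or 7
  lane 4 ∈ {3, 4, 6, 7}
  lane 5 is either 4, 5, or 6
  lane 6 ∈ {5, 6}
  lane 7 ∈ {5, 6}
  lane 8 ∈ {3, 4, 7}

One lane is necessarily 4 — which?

Among the 8 variables, 1 fits only lane 1 (and all 8 values in {1, 2, 3, 4, 5, 6, 7, 8} must be used), so lane 1 = 1.
The 7 still-open variables together cover exactly {2, 3, 4, 5, 6, 7, 8} — 7 values for 7 variables — and 8 appears only in lane 2's list, so lane 2 = 8.
Among the 6 still-open variables, 2 fits only lane 3 (and all 6 values in {2, 3, 4, 5, 6, 7} must be used), so lane 3 = 2.
lane 6 and lane 7 between them cover only {5, 6} — a naked pair. Remove those values from lane 4, lane 5.
So 4 goes to lane 5.

lane 5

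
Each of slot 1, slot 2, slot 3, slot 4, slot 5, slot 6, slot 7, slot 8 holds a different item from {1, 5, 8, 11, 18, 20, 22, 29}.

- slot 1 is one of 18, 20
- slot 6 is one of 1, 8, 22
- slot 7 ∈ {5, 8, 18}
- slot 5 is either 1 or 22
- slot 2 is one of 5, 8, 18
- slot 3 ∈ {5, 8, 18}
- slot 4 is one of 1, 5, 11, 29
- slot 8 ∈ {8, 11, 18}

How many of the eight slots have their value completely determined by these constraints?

3

The 8 variables draw from only 8 values {1, 5, 8, 11, 18, 20, 22, 29}, so each is used; only slot 1 can be 20, hence slot 1 = 20.
The 7 still-open variables together cover exactly {1, 5, 8, 11, 18, 22, 29} — 7 values for 7 variables — and 29 appears only in slot 4's list, so slot 4 = 29.
The 6 still-open variables draw from only 6 values {1, 5, 8, 11, 18, 22}, so each is used; only slot 8 can be 11, hence slot 8 = 11.
The 3 variables slot 2, slot 3, slot 7 are confined to {5, 8, 18}, which locks those values in; drop them from slot 6.
Determined: slot 1=20, slot 4=29, slot 8=11. The other slots each still have more than one consistent value. That makes 3.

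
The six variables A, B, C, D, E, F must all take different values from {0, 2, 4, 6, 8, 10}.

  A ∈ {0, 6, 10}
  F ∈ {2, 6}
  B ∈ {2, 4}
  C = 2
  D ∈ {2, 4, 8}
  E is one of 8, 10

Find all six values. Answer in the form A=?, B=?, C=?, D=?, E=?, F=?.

C's domain is down to {2}, so C = 2. Remove 2 from B, D, F.
F has just one choice, so F = 6. Remove 6 from A.
That leaves B = 4. Eliminate 4 elsewhere: D.
D has just one choice, so D = 8. Eliminate 8 elsewhere: E.
E's domain is down to {10}, so E = 10. So A can't be 10.
That leaves A = 0.

A=0, B=4, C=2, D=8, E=10, F=6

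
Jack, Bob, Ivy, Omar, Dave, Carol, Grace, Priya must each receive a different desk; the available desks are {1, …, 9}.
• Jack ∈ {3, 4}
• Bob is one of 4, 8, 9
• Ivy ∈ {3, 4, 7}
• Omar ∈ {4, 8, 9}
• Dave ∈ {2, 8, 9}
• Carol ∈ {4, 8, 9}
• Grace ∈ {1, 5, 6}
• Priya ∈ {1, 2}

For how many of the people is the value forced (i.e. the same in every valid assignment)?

Bob, Omar, Carol between them cover only {4, 8, 9} — a naked triple. Remove those values from Jack, Ivy, Dave.
Jack's domain is down to {3}, so Jack = 3. Eliminate 3 elsewhere: Ivy.
Ivy's domain is down to {7}, so Ivy = 7.
Dave's domain is down to {2}, so Dave = 2. Remove 2 from Priya.
Priya must be 1 (only option left). So Grace can't be 1.
Determined: Jack=3, Ivy=7, Dave=2, Priya=1. The other people each still have more than one consistent value. That makes 4.

4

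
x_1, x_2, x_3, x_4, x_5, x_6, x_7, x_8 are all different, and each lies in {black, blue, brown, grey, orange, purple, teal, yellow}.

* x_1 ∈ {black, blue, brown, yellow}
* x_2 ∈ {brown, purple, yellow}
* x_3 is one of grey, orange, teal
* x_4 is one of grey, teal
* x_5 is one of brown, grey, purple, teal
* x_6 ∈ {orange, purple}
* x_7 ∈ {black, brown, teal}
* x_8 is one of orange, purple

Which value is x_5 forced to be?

The 8 variables draw from only 8 values {black, blue, brown, grey, orange, purple, teal, yellow}, so each is used; only x_1 can be blue, hence x_1 = blue.
Among the 7 still-open variables, black fits only x_7 (and all 7 values in {black, brown, grey, orange, purple, teal, yellow} must be used), so x_7 = black.
Among the 6 still-open variables, yellow fits only x_2 (and all 6 values in {brown, grey, orange, purple, teal, yellow} must be used), so x_2 = yellow.
The 5 still-open variables draw from only 5 values {brown, grey, orange, purple, teal}, so each is used; only x_5 can be brown, hence x_5 = brown.

brown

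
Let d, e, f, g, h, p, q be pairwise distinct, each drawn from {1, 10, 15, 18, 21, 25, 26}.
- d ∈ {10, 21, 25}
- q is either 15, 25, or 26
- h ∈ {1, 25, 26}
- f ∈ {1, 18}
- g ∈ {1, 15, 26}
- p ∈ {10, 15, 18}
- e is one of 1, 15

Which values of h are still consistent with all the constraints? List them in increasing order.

1, 25, 26

The 7 variables together cover exactly {1, 10, 15, 18, 21, 25, 26} — 7 values for 7 variables — and 21 appears only in d's list, so d = 21.
The 6 still-open variables together cover exactly {1, 10, 15, 18, 25, 26} — 6 values for 6 variables — and 10 appears only in p's list, so p = 10.
Among the 5 still-open variables, 18 fits only f (and all 5 values in {1, 15, 18, 25, 26} must be used), so f = 18.
No further eliminations apply; h can still be any of 1, 25, 26.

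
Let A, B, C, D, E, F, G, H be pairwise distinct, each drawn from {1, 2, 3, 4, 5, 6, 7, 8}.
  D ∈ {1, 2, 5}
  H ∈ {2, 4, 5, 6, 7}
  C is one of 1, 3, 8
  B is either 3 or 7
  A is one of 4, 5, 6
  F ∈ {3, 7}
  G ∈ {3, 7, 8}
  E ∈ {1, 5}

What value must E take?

The 2 variables B and F are confined to {3, 7}, which locks those values in; drop them from C, G, H.
G's domain is down to {8}, so G = 8. Strike 8 from C.
C's domain is down to {1}, so C = 1. Eliminate 1 elsewhere: D, E.
So E = 5.

5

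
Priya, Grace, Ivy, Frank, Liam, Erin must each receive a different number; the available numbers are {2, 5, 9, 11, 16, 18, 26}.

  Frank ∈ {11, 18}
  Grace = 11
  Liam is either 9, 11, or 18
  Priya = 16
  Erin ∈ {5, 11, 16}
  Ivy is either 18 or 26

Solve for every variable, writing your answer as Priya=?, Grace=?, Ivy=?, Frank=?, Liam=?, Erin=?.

Priya=16, Grace=11, Ivy=26, Frank=18, Liam=9, Erin=5

Priya must be 16 (only option left). Remove 16 from Erin.
Grace has just one choice, so Grace = 11. Strike 11 from Frank, Liam, Erin.
Frank must be 18 (only option left). Eliminate 18 elsewhere: Ivy, Liam.
Liam's domain is down to {9}, so Liam = 9.
That leaves Erin = 5.
Ivy must be 26 (only option left).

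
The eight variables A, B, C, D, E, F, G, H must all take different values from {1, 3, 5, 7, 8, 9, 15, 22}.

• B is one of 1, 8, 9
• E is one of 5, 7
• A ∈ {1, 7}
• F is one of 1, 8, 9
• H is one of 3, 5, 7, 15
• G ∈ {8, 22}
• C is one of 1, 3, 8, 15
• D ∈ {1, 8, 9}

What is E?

5

The 8 variables draw from only 8 values {1, 3, 5, 7, 8, 9, 15, 22}, so each is used; only G can be 22, hence G = 22.
B, D, F share exactly the 3 values {1, 8, 9}; by pigeonhole those values go to them, so strike 1, 8, 9 from A, C.
A's domain is down to {7}, so A = 7. Eliminate 7 elsewhere: E, H.
So E = 5.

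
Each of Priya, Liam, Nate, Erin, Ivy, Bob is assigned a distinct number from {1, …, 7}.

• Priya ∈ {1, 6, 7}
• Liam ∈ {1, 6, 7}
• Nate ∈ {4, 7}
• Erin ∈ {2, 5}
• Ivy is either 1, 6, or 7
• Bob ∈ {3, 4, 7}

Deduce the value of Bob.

3

The 3 variables Priya, Liam, Ivy are confined to {1, 6, 7}, which locks those values in; drop them from Nate, Bob.
That leaves Nate = 4. Strike 4 from Bob.
So Bob = 3.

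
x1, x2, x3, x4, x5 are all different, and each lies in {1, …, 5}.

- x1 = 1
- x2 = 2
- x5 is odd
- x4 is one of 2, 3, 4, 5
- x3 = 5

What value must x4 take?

x1's domain is down to {1}, so x1 = 1. Eliminate 1 elsewhere: x5.
x2's domain is down to {2}, so x2 = 2. Eliminate 2 elsewhere: x4.
That leaves x3 = 5. So x4, x5 can't be 5.
x5's domain is down to {3}, so x5 = 3. Eliminate 3 elsewhere: x4.
So x4 = 4.

4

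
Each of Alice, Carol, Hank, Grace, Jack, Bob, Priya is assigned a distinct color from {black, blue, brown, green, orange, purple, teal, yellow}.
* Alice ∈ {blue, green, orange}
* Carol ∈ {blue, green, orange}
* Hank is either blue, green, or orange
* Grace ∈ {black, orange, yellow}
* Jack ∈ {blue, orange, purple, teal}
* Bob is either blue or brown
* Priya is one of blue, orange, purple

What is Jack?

Alice, Carol, Hank share exactly the 3 values {blue, green, orange}; by pigeonhole those values go to them, so strike blue, green, orange from Grace, Jack, Bob, Priya.
That leaves Bob = brown.
Priya must be purple (only option left). Strike purple from Jack.
So Jack = teal.

teal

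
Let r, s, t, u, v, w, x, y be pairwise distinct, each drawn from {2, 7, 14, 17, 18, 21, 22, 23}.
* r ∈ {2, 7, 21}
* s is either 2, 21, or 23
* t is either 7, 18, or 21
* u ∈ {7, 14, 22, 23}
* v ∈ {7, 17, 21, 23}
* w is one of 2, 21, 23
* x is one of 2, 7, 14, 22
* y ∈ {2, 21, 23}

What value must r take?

The 8 variables draw from only 8 values {2, 7, 14, 17, 18, 21, 22, 23}, so each is used; only v can be 17, hence v = 17.
The 7 still-open variables draw from only 7 values {2, 7, 14, 18, 21, 22, 23}, so each is used; only t can be 18, hence t = 18.
The 3 variables s, w, y are confined to {2, 21, 23}, which locks those values in; drop them from r, u, x.
So r = 7.

7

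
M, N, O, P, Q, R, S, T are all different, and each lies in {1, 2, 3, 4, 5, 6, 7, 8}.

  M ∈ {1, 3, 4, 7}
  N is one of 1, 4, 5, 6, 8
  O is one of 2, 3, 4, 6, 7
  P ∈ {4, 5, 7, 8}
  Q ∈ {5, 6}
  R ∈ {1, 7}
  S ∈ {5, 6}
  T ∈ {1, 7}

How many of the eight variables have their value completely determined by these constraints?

The 8 variables together cover exactly {1, 2, 3, 4, 5, 6, 7, 8} — 8 values for 8 variables — and 2 appears only in O's list, so O = 2.
The 7 still-open variables together cover exactly {1, 3, 4, 5, 6, 7, 8} — 7 values for 7 variables — and 3 appears only in M's list, so M = 3.
Q and S share exactly the 2 values {5, 6}; by pigeonhole those values go to them, so strike 5, 6 from N, P.
R and T share exactly the 2 values {1, 7}; by pigeonhole those values go to them, so strike 1, 7 from N, P.
Determined: M=3, O=2. The other variables each still have more than one consistent value. That makes 2.

2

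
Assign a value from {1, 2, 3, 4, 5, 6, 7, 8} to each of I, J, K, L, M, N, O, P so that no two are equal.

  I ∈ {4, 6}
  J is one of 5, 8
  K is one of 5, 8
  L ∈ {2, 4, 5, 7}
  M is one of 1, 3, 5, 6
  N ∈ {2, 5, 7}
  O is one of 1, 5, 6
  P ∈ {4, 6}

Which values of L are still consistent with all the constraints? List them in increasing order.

2, 7

The 8 variables together cover exactly {1, 2, 3, 4, 5, 6, 7, 8} — 8 values for 8 variables — and 3 appears only in M's list, so M = 3.
The 7 still-open variables draw from only 7 values {1, 2, 4, 5, 6, 7, 8}, so each is used; only O can be 1, hence O = 1.
I and P between them cover only {4, 6} — a naked pair. Remove those values from L.
J and K between them cover only {5, 8} — a naked pair. Remove those values from L, N.
No further eliminations apply; L can still be any of 2, 7.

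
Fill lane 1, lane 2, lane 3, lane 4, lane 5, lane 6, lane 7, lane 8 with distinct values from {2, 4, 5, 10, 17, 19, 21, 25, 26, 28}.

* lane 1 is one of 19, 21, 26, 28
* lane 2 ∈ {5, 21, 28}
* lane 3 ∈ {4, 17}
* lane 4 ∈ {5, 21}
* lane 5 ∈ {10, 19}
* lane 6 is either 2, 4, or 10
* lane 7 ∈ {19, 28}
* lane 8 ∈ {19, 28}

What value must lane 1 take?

26

The 2 variables lane 7 and lane 8 are confined to {19, 28}, which locks those values in; drop them from lane 1, lane 2, lane 5.
That leaves lane 5 = 10. So lane 6 can't be 10.
lane 2 and lane 4 between them cover only {5, 21} — a naked pair. Remove those values from lane 1.
So lane 1 = 26.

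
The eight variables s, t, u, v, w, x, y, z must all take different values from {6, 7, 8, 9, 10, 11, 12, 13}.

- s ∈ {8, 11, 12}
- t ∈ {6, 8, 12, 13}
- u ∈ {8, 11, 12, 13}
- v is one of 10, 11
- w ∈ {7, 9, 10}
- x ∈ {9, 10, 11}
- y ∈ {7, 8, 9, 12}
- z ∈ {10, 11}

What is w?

The 8 variables together cover exactly {6, 7, 8, 9, 10, 11, 12, 13} — 8 values for 8 variables — and 6 appears only in t's list, so t = 6.
Among the 7 still-open variables, 13 fits only u (and all 7 values in {7, 8, 9, 10, 11, 12, 13} must be used), so u = 13.
The 2 variables v and z are confined to {10, 11}, which locks those values in; drop them from s, w, x.
x must be 9 (only option left). Eliminate 9 elsewhere: w, y.
So w = 7.

7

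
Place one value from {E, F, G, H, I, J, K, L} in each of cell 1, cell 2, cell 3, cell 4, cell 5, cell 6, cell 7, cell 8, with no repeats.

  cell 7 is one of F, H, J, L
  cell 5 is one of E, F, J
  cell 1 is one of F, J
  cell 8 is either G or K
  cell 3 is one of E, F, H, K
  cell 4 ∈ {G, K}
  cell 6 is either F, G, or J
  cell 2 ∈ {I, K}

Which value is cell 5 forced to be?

The 8 variables draw from only 8 values {E, F, G, H, I, J, K, L}, so each is used; only cell 2 can be I, hence cell 2 = I.
Among the 7 still-open variables, L fits only cell 7 (and all 7 values in {E, F, G, H, J, K, L} must be used), so cell 7 = L.
The 6 still-open variables together cover exactly {E, F, G, H, J, K} — 6 values for 6 variables — and H appears only in cell 3's list, so cell 3 = H.
The 5 still-open variables together cover exactly {E, F, G, J, K} — 5 values for 5 variables — and E appears only in cell 5's list, so cell 5 = E.

E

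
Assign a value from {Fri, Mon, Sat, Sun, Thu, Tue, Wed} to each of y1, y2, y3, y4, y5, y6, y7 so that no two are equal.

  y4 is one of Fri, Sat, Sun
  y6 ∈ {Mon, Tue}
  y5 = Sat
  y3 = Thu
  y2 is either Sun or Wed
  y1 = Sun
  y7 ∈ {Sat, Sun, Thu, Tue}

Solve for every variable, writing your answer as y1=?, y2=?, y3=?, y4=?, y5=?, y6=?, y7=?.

y1=Sun, y2=Wed, y3=Thu, y4=Fri, y5=Sat, y6=Mon, y7=Tue

y1's domain is down to {Sun}, so y1 = Sun. Eliminate Sun elsewhere: y2, y4, y7.
That leaves y2 = Wed.
That leaves y3 = Thu. Strike Thu from y7.
y5 has just one choice, so y5 = Sat. So y4, y7 can't be Sat.
y7's domain is down to {Tue}, so y7 = Tue. Strike Tue from y6.
That leaves y4 = Fri.
That leaves y6 = Mon.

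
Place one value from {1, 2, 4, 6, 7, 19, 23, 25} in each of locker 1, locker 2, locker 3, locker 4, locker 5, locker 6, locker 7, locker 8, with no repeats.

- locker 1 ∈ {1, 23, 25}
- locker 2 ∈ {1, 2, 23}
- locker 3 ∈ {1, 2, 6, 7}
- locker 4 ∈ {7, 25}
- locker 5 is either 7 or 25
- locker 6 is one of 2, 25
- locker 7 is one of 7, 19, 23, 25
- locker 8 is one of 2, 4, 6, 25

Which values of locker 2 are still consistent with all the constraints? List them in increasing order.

1, 23

The 8 variables together cover exactly {1, 2, 4, 6, 7, 19, 23, 25} — 8 values for 8 variables — and 4 appears only in locker 8's list, so locker 8 = 4.
The 7 still-open variables draw from only 7 values {1, 2, 6, 7, 19, 23, 25}, so each is used; only locker 3 can be 6, hence locker 3 = 6.
Among the 6 still-open variables, 19 fits only locker 7 (and all 6 values in {1, 2, 7, 19, 23, 25} must be used), so locker 7 = 19.
locker 4 and locker 5 between them cover only {7, 25} — a naked pair. Remove those values from locker 1, locker 6.
locker 6 must be 2 (only option left). Strike 2 from locker 2.
No further eliminations apply; locker 2 can still be any of 1, 23.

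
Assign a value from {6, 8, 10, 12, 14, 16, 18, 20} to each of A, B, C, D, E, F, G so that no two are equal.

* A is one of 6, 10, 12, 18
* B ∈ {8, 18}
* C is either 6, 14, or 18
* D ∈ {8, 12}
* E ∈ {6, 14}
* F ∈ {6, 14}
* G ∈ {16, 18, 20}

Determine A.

10

The 2 variables E and F are confined to {6, 14}, which locks those values in; drop them from A, C.
C's domain is down to {18}, so C = 18. So A, B, G can't be 18.
That leaves B = 8. Eliminate 8 elsewhere: D.
D's domain is down to {12}, so D = 12. Strike 12 from A.
So A = 10.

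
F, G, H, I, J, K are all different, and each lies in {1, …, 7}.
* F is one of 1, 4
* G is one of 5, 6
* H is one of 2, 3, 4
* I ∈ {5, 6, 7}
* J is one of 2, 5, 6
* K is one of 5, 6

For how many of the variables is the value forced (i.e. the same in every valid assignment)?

2

G and K between them cover only {5, 6} — a naked pair. Remove those values from I, J.
I has just one choice, so I = 7.
J has just one choice, so J = 2. Eliminate 2 elsewhere: H.
Determined: I=7, J=2. The other variables each still have more than one consistent value. That makes 2.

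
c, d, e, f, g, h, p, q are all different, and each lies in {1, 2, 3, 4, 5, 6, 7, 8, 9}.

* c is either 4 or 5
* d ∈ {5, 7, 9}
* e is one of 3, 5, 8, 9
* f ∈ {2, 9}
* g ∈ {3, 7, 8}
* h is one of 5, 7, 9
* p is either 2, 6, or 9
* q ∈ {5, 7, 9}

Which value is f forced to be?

2

The 8 variables draw from only 8 values {2, 3, 4, 5, 6, 7, 8, 9}, so each is used; only c can be 4, hence c = 4.
The 7 still-open variables draw from only 7 values {2, 3, 5, 6, 7, 8, 9}, so each is used; only p can be 6, hence p = 6.
The 6 still-open variables draw from only 6 values {2, 3, 5, 7, 8, 9}, so each is used; only f can be 2, hence f = 2.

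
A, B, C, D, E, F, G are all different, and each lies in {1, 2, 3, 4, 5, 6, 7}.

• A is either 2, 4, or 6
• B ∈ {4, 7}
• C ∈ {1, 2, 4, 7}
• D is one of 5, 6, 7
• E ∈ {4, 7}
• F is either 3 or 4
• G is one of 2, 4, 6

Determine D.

Among the 7 variables, 1 fits only C (and all 7 values in {1, 2, 3, 4, 5, 6, 7} must be used), so C = 1.
Among the 6 still-open variables, 3 fits only F (and all 6 values in {2, 3, 4, 5, 6, 7} must be used), so F = 3.
The 5 still-open variables together cover exactly {2, 4, 5, 6, 7} — 5 values for 5 variables — and 5 appears only in D's list, so D = 5.

5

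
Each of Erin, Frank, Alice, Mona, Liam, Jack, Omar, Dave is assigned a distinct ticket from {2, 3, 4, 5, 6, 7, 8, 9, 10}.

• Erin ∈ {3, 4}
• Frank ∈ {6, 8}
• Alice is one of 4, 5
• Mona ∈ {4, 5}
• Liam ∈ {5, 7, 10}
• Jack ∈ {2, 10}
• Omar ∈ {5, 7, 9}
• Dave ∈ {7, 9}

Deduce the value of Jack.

The 2 variables Alice and Mona are confined to {4, 5}, which locks those values in; drop them from Erin, Liam, Omar.
Erin must be 3 (only option left).
Omar and Dave between them cover only {7, 9} — a naked pair. Remove those values from Liam.
Liam has just one choice, so Liam = 10. Strike 10 from Jack.
So Jack = 2.

2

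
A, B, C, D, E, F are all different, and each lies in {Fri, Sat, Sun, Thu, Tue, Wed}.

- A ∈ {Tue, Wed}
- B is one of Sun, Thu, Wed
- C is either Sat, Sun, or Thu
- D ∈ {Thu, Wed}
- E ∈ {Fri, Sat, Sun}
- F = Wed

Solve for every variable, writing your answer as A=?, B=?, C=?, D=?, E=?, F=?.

F has just one choice, so F = Wed. Remove Wed from A, B, D.
A's domain is down to {Tue}, so A = Tue.
That leaves D = Thu. So B, C can't be Thu.
That leaves B = Sun. Remove Sun from C, E.
C's domain is down to {Sat}, so C = Sat. Remove Sat from E.
That leaves E = Fri.

A=Tue, B=Sun, C=Sat, D=Thu, E=Fri, F=Wed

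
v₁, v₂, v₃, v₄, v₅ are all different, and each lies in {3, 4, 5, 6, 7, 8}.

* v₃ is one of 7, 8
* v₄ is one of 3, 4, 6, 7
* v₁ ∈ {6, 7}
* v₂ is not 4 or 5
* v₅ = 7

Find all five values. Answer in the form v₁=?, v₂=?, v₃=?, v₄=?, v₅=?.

v₁=6, v₂=3, v₃=8, v₄=4, v₅=7

v₅ must be 7 (only option left). Remove 7 from v₁, v₂, v₃, v₄.
v₁'s domain is down to {6}, so v₁ = 6. Eliminate 6 elsewhere: v₂, v₄.
That leaves v₃ = 8. Strike 8 from v₂.
v₂ must be 3 (only option left). So v₄ can't be 3.
v₄ has just one choice, so v₄ = 4.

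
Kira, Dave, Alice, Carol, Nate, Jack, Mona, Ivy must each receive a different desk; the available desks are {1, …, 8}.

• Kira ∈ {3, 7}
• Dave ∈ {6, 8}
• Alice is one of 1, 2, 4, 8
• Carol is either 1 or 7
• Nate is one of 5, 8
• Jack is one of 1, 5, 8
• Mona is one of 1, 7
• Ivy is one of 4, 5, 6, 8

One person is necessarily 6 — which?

Dave

The 8 variables together cover exactly {1, 2, 3, 4, 5, 6, 7, 8} — 8 values for 8 variables — and 2 appears only in Alice's list, so Alice = 2.
Among the 7 still-open variables, 3 fits only Kira (and all 7 values in {1, 3, 4, 5, 6, 7, 8} must be used), so Kira = 3.
The 6 still-open variables draw from only 6 values {1, 4, 5, 6, 7, 8}, so each is used; only Ivy can be 4, hence Ivy = 4.
The 5 still-open variables together cover exactly {1, 5, 6, 7, 8} — 5 values for 5 variables — and 6 appears only in Dave's list, so Dave = 6.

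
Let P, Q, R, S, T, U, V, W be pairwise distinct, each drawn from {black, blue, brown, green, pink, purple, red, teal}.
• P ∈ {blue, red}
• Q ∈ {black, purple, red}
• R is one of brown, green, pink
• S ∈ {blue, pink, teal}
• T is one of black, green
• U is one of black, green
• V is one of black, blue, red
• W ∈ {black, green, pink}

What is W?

The 8 variables together cover exactly {black, blue, brown, green, pink, purple, red, teal} — 8 values for 8 variables — and brown appears only in R's list, so R = brown.
Among the 7 still-open variables, purple fits only Q (and all 7 values in {black, blue, green, pink, purple, red, teal} must be used), so Q = purple.
The 6 still-open variables together cover exactly {black, blue, green, pink, red, teal} — 6 values for 6 variables — and teal appears only in S's list, so S = teal.
The 5 still-open variables together cover exactly {black, blue, green, pink, red} — 5 values for 5 variables — and pink appears only in W's list, so W = pink.

pink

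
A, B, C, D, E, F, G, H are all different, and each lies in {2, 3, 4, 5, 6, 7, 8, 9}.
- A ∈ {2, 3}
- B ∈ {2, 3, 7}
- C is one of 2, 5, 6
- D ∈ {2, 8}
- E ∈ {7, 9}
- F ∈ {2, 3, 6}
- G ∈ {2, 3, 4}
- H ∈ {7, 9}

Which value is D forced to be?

8

The 8 variables draw from only 8 values {2, 3, 4, 5, 6, 7, 8, 9}, so each is used; only G can be 4, hence G = 4.
The 7 still-open variables draw from only 7 values {2, 3, 5, 6, 7, 8, 9}, so each is used; only C can be 5, hence C = 5.
Among the 6 still-open variables, 6 fits only F (and all 6 values in {2, 3, 6, 7, 8, 9} must be used), so F = 6.
Among the 5 still-open variables, 8 fits only D (and all 5 values in {2, 3, 7, 8, 9} must be used), so D = 8.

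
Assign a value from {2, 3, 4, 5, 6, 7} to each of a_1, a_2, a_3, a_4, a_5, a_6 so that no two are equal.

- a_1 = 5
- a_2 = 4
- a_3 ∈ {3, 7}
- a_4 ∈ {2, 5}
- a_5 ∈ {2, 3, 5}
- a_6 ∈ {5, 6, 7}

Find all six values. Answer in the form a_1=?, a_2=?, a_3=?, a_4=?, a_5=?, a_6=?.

a_1=5, a_2=4, a_3=7, a_4=2, a_5=3, a_6=6

a_1 must be 5 (only option left). Remove 5 from a_4, a_5, a_6.
a_2 must be 4 (only option left).
That leaves a_4 = 2. So a_5 can't be 2.
a_5 has just one choice, so a_5 = 3. Eliminate 3 elsewhere: a_3.
That leaves a_3 = 7. Strike 7 from a_6.
a_6 has just one choice, so a_6 = 6.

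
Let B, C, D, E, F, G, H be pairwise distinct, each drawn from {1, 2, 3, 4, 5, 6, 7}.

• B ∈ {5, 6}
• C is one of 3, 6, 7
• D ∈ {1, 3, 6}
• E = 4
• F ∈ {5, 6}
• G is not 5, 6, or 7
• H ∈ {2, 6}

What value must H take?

2

E must be 4 (only option left). So G can't be 4.
Among the 6 still-open variables, 7 fits only C (and all 6 values in {1, 2, 3, 5, 6, 7} must be used), so C = 7.
B and F share exactly the 2 values {5, 6}; by pigeonhole those values go to them, so strike 5, 6 from D, H.
So H = 2.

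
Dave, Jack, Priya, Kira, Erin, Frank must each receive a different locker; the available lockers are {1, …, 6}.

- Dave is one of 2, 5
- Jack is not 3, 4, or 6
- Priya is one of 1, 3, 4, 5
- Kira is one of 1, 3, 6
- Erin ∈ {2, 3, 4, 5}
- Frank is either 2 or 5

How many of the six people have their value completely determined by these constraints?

The 6 variables draw from only 6 values {1, 2, 3, 4, 5, 6}, so each is used; only Kira can be 6, hence Kira = 6.
The 2 variables Dave and Frank are confined to {2, 5}, which locks those values in; drop them from Jack, Priya, Erin.
That leaves Jack = 1. So Priya can't be 1.
Determined: Jack=1, Kira=6. The other people each still have more than one consistent value. That makes 2.

2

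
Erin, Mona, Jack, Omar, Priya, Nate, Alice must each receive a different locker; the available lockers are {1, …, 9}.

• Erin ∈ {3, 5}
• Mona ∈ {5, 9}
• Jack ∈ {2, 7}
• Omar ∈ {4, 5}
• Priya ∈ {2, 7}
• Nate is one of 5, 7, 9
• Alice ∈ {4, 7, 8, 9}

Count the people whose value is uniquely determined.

3

The 7 variables together cover exactly {2, 3, 4, 5, 7, 8, 9} — 7 values for 7 variables — and 3 appears only in Erin's list, so Erin = 3.
Among the 6 still-open variables, 8 fits only Alice (and all 6 values in {2, 4, 5, 7, 8, 9} must be used), so Alice = 8.
The 5 still-open variables draw from only 5 values {2, 4, 5, 7, 9}, so each is used; only Omar can be 4, hence Omar = 4.
The 2 variables Jack and Priya are confined to {2, 7}, which locks those values in; drop them from Nate.
Determined: Erin=3, Omar=4, Alice=8. The other people each still have more than one consistent value. That makes 3.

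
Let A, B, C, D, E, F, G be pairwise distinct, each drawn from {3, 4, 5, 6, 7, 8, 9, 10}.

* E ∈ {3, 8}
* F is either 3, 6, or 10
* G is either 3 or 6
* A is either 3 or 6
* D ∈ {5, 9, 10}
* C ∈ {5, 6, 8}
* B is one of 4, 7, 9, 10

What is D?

9

A and G between them cover only {3, 6} — a naked pair. Remove those values from C, E, F.
That leaves E = 8. Eliminate 8 elsewhere: C.
That leaves F = 10. Eliminate 10 elsewhere: B, D.
C has just one choice, so C = 5. Remove 5 from D.
So D = 9.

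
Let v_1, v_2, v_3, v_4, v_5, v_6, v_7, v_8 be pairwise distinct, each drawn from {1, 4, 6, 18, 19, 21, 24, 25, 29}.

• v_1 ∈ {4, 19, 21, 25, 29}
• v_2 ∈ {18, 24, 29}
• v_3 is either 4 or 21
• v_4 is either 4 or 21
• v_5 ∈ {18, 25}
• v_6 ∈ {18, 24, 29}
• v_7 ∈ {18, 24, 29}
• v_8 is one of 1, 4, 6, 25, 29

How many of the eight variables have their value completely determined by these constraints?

v_3 and v_4 between them cover only {4, 21} — a naked pair. Remove those values from v_1, v_8.
The 3 variables v_2, v_6, v_7 are confined to {18, 24, 29}, which locks those values in; drop them from v_1, v_5, v_8.
v_5 must be 25 (only option left). Strike 25 from v_1, v_8.
v_1's domain is down to {19}, so v_1 = 19.
Determined: v_1=19, v_5=25. The other variables each still have more than one consistent value. That makes 2.

2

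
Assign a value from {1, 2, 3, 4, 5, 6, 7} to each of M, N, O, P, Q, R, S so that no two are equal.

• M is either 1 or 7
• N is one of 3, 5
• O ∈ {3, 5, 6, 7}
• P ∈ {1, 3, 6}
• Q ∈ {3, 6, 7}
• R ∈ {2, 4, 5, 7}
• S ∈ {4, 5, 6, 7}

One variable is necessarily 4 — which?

S

Among the 7 variables, 2 fits only R (and all 7 values in {1, 2, 3, 4, 5, 6, 7} must be used), so R = 2.
Among the 6 still-open variables, 4 fits only S (and all 6 values in {1, 3, 4, 5, 6, 7} must be used), so S = 4.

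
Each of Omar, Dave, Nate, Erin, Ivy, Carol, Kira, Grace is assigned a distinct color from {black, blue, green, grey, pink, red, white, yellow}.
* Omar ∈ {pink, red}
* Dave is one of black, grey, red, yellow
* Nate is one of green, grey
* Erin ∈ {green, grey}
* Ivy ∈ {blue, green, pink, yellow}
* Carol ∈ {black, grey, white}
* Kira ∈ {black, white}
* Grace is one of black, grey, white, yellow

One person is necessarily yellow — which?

Grace

Among the 8 variables, blue fits only Ivy (and all 8 values in {black, blue, green, grey, pink, red, white, yellow} must be used), so Ivy = blue.
The 7 still-open variables together cover exactly {black, green, grey, pink, red, white, yellow} — 7 values for 7 variables — and pink appears only in Omar's list, so Omar = pink.
The 6 still-open variables draw from only 6 values {black, green, grey, red, white, yellow}, so each is used; only Dave can be red, hence Dave = red.
The 5 still-open variables draw from only 5 values {black, green, grey, white, yellow}, so each is used; only Grace can be yellow, hence Grace = yellow.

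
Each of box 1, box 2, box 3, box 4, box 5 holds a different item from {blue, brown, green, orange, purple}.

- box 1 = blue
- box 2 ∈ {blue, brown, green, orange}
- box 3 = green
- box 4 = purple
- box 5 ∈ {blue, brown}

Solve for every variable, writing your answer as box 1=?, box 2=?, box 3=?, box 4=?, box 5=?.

box 1 must be blue (only option left). Eliminate blue elsewhere: box 2, box 5.
box 3 has just one choice, so box 3 = green. Eliminate green elsewhere: box 2.
box 4 has just one choice, so box 4 = purple.
box 5 must be brown (only option left). Strike brown from box 2.
That leaves box 2 = orange.

box 1=blue, box 2=orange, box 3=green, box 4=purple, box 5=brown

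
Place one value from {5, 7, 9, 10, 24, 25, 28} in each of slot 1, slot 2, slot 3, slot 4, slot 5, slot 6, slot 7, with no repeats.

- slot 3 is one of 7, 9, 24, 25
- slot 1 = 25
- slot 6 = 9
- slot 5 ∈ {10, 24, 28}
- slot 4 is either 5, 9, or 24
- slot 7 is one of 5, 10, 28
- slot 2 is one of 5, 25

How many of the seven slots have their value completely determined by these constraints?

5

slot 1's domain is down to {25}, so slot 1 = 25. So slot 2, slot 3 can't be 25.
That leaves slot 2 = 5. Remove 5 from slot 4, slot 7.
slot 6 has just one choice, so slot 6 = 9. So slot 3, slot 4 can't be 9.
slot 4 must be 24 (only option left). Eliminate 24 elsewhere: slot 3, slot 5.
slot 3 must be 7 (only option left).
Determined: slot 1=25, slot 2=5, slot 3=7, slot 4=24, slot 6=9. The other slots each still have more than one consistent value. That makes 5.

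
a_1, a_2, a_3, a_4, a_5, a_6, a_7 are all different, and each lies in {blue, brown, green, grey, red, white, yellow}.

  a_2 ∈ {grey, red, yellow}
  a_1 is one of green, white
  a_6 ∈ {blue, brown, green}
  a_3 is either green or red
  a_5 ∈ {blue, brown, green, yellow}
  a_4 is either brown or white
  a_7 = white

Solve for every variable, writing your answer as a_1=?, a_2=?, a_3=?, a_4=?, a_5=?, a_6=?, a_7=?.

a_1=green, a_2=grey, a_3=red, a_4=brown, a_5=yellow, a_6=blue, a_7=white

a_7 has just one choice, so a_7 = white. Eliminate white elsewhere: a_1, a_4.
That leaves a_1 = green. Remove green from a_3, a_5, a_6.
a_3 must be red (only option left). Strike red from a_2.
a_4 has just one choice, so a_4 = brown. Eliminate brown elsewhere: a_5, a_6.
That leaves a_6 = blue. Strike blue from a_5.
a_5 must be yellow (only option left). Strike yellow from a_2.
a_2 has just one choice, so a_2 = grey.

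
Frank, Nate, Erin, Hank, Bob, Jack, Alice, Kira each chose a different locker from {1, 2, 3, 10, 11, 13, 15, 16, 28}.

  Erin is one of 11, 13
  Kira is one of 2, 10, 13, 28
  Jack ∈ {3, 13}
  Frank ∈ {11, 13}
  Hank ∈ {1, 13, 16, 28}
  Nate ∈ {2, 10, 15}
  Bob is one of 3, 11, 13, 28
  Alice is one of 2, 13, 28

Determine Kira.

Frank and Erin between them cover only {11, 13} — a naked pair. Remove those values from Hank, Bob, Jack, Alice, Kira.
Jack has just one choice, so Jack = 3. Remove 3 from Bob.
Bob must be 28 (only option left). Eliminate 28 elsewhere: Hank, Alice, Kira.
Alice has just one choice, so Alice = 2. Strike 2 from Nate, Kira.
So Kira = 10.

10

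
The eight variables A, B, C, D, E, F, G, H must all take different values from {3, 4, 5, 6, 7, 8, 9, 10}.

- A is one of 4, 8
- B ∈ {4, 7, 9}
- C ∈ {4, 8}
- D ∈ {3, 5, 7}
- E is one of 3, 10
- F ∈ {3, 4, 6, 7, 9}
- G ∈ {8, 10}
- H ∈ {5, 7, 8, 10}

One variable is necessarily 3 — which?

The 8 variables together cover exactly {3, 4, 5, 6, 7, 8, 9, 10} — 8 values for 8 variables — and 6 appears only in F's list, so F = 6.
Among the 7 still-open variables, 9 fits only B (and all 7 values in {3, 4, 5, 7, 8, 9, 10} must be used), so B = 9.
A and C between them cover only {4, 8} — a naked pair. Remove those values from G, H.
That leaves G = 10. So E, H can't be 10.
So 3 goes to E.

E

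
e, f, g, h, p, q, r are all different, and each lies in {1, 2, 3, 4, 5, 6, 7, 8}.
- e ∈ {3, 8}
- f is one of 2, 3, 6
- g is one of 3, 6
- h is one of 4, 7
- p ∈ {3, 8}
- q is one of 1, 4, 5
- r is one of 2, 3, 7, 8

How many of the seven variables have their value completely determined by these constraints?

e and p between them cover only {3, 8} — a naked pair. Remove those values from f, g, r.
That leaves g = 6. So f can't be 6.
That leaves f = 2. Remove 2 from r.
r's domain is down to {7}, so r = 7. Remove 7 from h.
That leaves h = 4. So q can't be 4.
Determined: f=2, g=6, h=4, r=7. The other variables each still have more than one consistent value. That makes 4.

4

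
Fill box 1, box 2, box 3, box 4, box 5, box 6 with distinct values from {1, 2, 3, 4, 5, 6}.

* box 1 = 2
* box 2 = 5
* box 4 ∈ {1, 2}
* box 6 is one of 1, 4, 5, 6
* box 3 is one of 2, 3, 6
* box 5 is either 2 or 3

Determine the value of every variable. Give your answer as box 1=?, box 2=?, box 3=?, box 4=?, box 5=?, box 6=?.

box 1=2, box 2=5, box 3=6, box 4=1, box 5=3, box 6=4

box 1 has just one choice, so box 1 = 2. Eliminate 2 elsewhere: box 3, box 4, box 5.
box 2 has just one choice, so box 2 = 5. Eliminate 5 elsewhere: box 6.
box 4's domain is down to {1}, so box 4 = 1. Remove 1 from box 6.
That leaves box 5 = 3. Remove 3 from box 3.
box 3 must be 6 (only option left). Eliminate 6 elsewhere: box 6.
That leaves box 6 = 4.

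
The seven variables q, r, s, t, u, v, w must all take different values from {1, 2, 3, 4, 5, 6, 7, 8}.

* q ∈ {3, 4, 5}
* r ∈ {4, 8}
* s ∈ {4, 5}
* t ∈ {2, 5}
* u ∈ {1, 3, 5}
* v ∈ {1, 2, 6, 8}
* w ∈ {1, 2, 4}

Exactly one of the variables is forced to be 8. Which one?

r

The 7 variables together cover exactly {1, 2, 3, 4, 5, 6, 8} — 7 values for 7 variables — and 6 appears only in v's list, so v = 6.
The 6 still-open variables draw from only 6 values {1, 2, 3, 4, 5, 8}, so each is used; only r can be 8, hence r = 8.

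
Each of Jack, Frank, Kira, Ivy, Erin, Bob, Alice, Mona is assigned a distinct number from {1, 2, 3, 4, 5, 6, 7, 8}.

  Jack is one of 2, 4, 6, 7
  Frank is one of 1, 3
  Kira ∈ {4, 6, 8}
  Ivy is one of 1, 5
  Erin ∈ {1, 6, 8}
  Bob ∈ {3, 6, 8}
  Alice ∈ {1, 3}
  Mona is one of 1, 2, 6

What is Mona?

Among the 8 variables, 5 fits only Ivy (and all 8 values in {1, 2, 3, 4, 5, 6, 7, 8} must be used), so Ivy = 5.
Among the 7 still-open variables, 7 fits only Jack (and all 7 values in {1, 2, 3, 4, 6, 7, 8} must be used), so Jack = 7.
The 6 still-open variables draw from only 6 values {1, 2, 3, 4, 6, 8}, so each is used; only Mona can be 2, hence Mona = 2.

2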